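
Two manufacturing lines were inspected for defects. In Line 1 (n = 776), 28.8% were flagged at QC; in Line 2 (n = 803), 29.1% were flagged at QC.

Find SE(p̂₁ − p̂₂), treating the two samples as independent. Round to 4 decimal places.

0.0228

The two standard errors are √(0.2880×0.7120/776) = 0.01626 and √(0.2910×0.7090/803) = 0.01603.
Because the samples are independent, SE_diff = √(0.01626² + 0.01603²) = 0.02283.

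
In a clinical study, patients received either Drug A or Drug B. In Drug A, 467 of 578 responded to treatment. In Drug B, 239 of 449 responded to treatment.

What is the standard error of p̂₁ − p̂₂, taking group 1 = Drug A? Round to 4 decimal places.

p̂₁ = 467/578 = 0.8080 and p̂₂ = 239/449 = 0.5323.
SE₁ = √(p̂₁(1−p̂₁)/n₁) = √(0.8080·0.1920/578) = 0.01638; SE₂ = √(0.5323·0.4677/449) = 0.02355.
Independent samples: SE of the difference = √(SE₁² + SE₂²) = √(0.0002683044 + 0.0005546025) = 0.02869.

0.0287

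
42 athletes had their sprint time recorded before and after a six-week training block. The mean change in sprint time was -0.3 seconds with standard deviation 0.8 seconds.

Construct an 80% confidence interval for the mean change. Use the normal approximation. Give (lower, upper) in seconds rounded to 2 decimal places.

This is a matched-pairs design, so SE = s_d/√n = 0.8/√42 = 0.1234.
Margin = 1.282 × 0.1234 = 0.1582; the interval is -0.3 ± 0.1582 = (-0.46, -0.14).

(-0.46, -0.14)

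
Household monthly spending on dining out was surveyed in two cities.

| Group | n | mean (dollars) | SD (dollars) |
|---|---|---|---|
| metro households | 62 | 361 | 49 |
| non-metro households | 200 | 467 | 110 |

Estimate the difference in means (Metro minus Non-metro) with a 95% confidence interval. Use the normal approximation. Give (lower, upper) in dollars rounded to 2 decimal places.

(-125.52, -86.48)

SE₁ = s₁/√n₁ = 49/√62 = 6.2230; SE₂ = 110/√200 = 7.7782.
Independent samples, unequal variances: SE_diff = √(SE₁² + SE₂²) = √(38.725729 + 60.50039524) = 9.9612.
z* = 1.960, so margin of error = 1.960 × 9.9612 = 19.5240.
Difference in means = 361 − 467 = -106.0000.
-106.0000 ± 19.5240 → (-125.52, -86.48).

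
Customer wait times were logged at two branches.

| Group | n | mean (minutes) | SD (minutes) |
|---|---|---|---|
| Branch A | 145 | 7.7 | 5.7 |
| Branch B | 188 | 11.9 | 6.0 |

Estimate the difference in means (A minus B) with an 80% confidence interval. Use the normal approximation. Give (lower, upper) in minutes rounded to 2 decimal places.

(-5.03, -3.37)

Per-group SEs: s₁/√n₁ = 5.7/√145 = 0.4734, s₂/√n₂ = 6.0/√188 = 0.4376.
Unpooled SE of the difference: √(0.22410756 + 0.19149376) = 0.6447.
Margin of error = z* · SE = 1.282 × 0.6447 = 0.8265.
x̄₁ − x̄₂ = 7.7 − 11.9 = -4.2000.
CI: -4.2000 ± 0.8265 = (-5.03, -3.37).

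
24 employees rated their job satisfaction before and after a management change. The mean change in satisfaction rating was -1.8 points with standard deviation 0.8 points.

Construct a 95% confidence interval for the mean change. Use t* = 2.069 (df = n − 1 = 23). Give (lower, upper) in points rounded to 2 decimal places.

(-2.14, -1.46)

Paired design: SE = s_d/√n = 0.8/√24 = 0.1633.
t* = 2.069; margin of error = 2.069 × 0.1633 = 0.3379.
-1.8 ± 0.3379 → (-2.14, -1.46).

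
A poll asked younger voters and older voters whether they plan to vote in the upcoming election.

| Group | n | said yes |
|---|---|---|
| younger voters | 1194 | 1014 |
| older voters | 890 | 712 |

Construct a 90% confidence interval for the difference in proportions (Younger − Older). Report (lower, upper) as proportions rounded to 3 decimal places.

Sample proportions: 1014/1194 = 0.8492, 712/890 = 0.8000.
Each SE is √(p̂(1−p̂)/n): √(0.8492·0.1508/1194) = 0.01036 and √(0.8000·0.2000/890) = 0.01341.
SE(p̂₁ − p̂₂) = √(SE₁² + SE₂²) = √(0.0001073296 + 0.0001798281) = 0.01695, since the two samples are independent.
At 90% confidence z* = 1.645; margin = 1.645 × 0.01695 = 0.02788.
The difference is 0.8492 − 0.8000 = 0.0492, so the interval is 0.0492 ± 0.02788 = (0.021, 0.077).

(0.021, 0.077)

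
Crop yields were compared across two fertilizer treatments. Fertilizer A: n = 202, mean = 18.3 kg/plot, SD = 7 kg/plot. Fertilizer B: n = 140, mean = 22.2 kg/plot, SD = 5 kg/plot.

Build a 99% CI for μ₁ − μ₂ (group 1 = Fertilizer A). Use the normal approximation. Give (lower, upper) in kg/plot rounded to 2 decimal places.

Standard errors of each mean: 7/√202 = 0.4925 and 5/√140 = 0.4226.
SE(x̄₁ − x̄₂) = √(0.4925² + 0.4226²) = 0.6490 for independent samples with unequal variances.
With z* = 2.576, the margin is 2.576 × 0.6490 = 1.6718.
x̄₁ − x̄₂ = 18.3 − 22.2 = -3.9000; the interval is -3.9000 ± 1.6718 = (-5.57, -2.23).

(-5.57, -2.23)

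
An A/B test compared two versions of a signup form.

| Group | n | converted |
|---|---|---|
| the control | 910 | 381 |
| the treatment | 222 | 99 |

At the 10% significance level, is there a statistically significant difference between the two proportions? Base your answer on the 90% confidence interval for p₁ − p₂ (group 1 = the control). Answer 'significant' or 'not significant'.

First, p̂₁ = 381/910 = 0.4187; p̂₂ = 99/222 = 0.4459.
The two standard errors are √(0.4187×0.5813/910) = 0.01635 and √(0.4459×0.5541/222) = 0.03336.
Because the samples are independent, SE_diff = √(0.01635² + 0.03336²) = 0.03715.
Using z* = 1.645 for 90%, ME = 1.645 × 0.03715 = 0.06111.
p̂₁ − p̂₂ = -0.0272; interval -0.0272 ± 0.06111 gives (-0.08831, 0.03391).
The interval (-0.08831, 0.03391) contains 0, so the difference is not significant.

not significant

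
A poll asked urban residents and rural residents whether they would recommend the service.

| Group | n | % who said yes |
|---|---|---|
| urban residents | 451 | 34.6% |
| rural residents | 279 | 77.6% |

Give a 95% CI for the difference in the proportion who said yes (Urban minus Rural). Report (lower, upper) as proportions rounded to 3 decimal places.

SE₁ = √(p̂₁(1−p̂₁)/n₁) = √(0.3460·0.6540/451) = 0.02240; SE₂ = √(0.7760·0.2240/279) = 0.02496.
Independent samples: SE of the difference = √(SE₁² + SE₂²) = √(0.00050176 + 0.0006230016) = 0.03354.
z* for 95% confidence is 1.960, so the margin of error is 1.960 × 0.03354 = 0.06574.
Point estimate p̂₁ − p̂₂ = 0.3460 − 0.7760 = -0.4300.
-0.4300 ± 0.06574 → (-0.496, -0.364).

(-0.496, -0.364)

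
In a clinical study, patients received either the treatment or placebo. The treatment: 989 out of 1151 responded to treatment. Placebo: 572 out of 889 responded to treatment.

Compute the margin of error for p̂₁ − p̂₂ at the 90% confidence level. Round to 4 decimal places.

0.0313

First, p̂₁ = 989/1151 = 0.8593; p̂₂ = 572/889 = 0.6434.
The two standard errors are √(0.8593×0.1407/1151) = 0.01025 and √(0.6434×0.3566/889) = 0.01606.
Because the samples are independent, SE_diff = √(0.01025² + 0.01606²) = 0.01905.
Using z* = 1.645 for 90%, ME = 1.645 × 0.01905 = 0.03134.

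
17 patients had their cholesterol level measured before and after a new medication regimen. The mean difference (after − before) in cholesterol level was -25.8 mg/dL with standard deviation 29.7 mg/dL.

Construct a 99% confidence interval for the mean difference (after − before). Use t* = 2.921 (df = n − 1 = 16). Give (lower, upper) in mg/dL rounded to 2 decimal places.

This is a matched-pairs design, so SE = s_d/√n = 29.7/√17 = 7.2033.
Margin = 2.921 × 7.2033 = 21.0408; the interval is -25.8 ± 21.0408 = (-46.84, -4.76).

(-46.84, -4.76)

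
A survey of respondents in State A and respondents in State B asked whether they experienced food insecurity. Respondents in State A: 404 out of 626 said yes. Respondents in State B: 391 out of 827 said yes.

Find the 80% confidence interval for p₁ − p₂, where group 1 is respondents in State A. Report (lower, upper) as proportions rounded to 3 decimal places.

(0.139, 0.206)

First, p̂₁ = 404/626 = 0.6454; p̂₂ = 391/827 = 0.4728.
The two standard errors are √(0.6454×0.3546/626) = 0.01912 and √(0.4728×0.5272/827) = 0.01736.
Because the samples are independent, SE_diff = √(0.01912² + 0.01736²) = 0.02583.
Using z* = 1.282 for 80%, ME = 1.282 × 0.02583 = 0.03311.
p̂₁ − p̂₂ = 0.1726; interval 0.1726 ± 0.03311 gives (0.139, 0.206).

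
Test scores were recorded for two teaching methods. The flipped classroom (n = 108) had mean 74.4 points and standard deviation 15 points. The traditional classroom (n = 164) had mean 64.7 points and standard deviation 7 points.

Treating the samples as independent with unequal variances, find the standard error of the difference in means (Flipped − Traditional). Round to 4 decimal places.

1.5434

Standard errors of each mean: 15/√108 = 1.4434 and 7/√164 = 0.5466.
SE(x̄₁ − x̄₂) = √(1.4434² + 0.5466²) = 1.5434 for independent samples with unequal variances.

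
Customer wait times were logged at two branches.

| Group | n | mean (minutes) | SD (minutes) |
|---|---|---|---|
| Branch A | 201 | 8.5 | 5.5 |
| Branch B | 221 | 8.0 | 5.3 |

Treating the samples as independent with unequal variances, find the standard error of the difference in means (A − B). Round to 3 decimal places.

SE₁ = s₁/√n₁ = 5.5/√201 = 0.3879; SE₂ = 5.3/√221 = 0.3565.
Independent samples, unequal variances: SE_diff = √(SE₁² + SE₂²) = √(0.15046641 + 0.12709225) = 0.5268.

0.527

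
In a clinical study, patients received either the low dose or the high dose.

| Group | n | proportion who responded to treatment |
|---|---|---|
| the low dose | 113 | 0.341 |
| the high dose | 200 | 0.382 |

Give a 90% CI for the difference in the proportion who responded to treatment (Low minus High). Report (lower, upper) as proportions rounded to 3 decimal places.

(-0.134, 0.052)

Each SE is √(p̂(1−p̂)/n): √(0.3410·0.6590/113) = 0.04459 and √(0.3820·0.6180/200) = 0.03436.
SE(p̂₁ − p̂₂) = √(SE₁² + SE₂²) = √(0.0019882681 + 0.0011806096) = 0.05629, since the two samples are independent.
At 90% confidence z* = 1.645; margin = 1.645 × 0.05629 = 0.09260.
The difference is 0.3410 − 0.3820 = -0.0410, so the interval is -0.0410 ± 0.09260 = (-0.134, 0.052).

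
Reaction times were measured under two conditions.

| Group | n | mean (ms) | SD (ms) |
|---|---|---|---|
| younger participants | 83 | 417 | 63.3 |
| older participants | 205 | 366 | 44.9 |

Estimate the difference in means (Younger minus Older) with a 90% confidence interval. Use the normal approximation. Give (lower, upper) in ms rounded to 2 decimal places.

(38.46, 63.54)

SE₁ = s₁/√n₁ = 63.3/√83 = 6.9481; SE₂ = 44.9/√205 = 3.1360.
Independent samples, unequal variances: SE_diff = √(SE₁² + SE₂²) = √(48.27609361 + 9.834496) = 7.6230.
z* = 1.645, so margin of error = 1.645 × 7.6230 = 12.5398.
Difference in means = 417 − 366 = 51.0000.
51.0000 ± 12.5398 → (38.46, 63.54).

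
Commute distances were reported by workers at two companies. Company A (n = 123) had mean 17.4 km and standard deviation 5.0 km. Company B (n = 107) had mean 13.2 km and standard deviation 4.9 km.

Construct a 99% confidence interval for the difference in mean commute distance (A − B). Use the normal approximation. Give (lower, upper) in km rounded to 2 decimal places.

SE₁ = s₁/√n₁ = 5.0/√123 = 0.4508; SE₂ = 4.9/√107 = 0.4737.
Independent samples, unequal variances: SE_diff = √(SE₁² + SE₂²) = √(0.20322064 + 0.22439169) = 0.6539.
z* = 2.576, so margin of error = 2.576 × 0.6539 = 1.6844.
Difference in means = 17.4 − 13.2 = 4.2000.
4.2000 ± 1.6844 → (2.52, 5.88).

(2.52, 5.88)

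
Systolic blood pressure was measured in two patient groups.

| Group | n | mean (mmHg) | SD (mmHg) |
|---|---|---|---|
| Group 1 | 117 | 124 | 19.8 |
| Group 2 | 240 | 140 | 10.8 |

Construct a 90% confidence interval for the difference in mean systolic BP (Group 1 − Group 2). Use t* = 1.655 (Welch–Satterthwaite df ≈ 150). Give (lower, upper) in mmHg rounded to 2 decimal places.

(-19.24, -12.76)

SE₁ = s₁/√n₁ = 19.8/√117 = 1.8305; SE₂ = 10.8/√240 = 0.6971.
Independent samples, unequal variances: SE_diff = √(SE₁² + SE₂²) = √(3.35073025 + 0.48594841) = 1.9587.
t* = 1.655, so margin of error = 1.655 × 1.9587 = 3.2416.
Difference in means = 124 − 140 = -16.0000.
-16.0000 ± 3.2416 → (-19.24, -12.76).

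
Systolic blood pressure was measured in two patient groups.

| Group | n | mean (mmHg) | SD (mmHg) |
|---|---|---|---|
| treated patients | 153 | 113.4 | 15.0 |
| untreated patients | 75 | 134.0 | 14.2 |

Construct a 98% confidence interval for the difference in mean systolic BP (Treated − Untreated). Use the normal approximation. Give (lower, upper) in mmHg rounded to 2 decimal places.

Per-group SEs: s₁/√n₁ = 15.0/√153 = 1.2127, s₂/√n₂ = 14.2/√75 = 1.6397.
Unpooled SE of the difference: √(1.47064129 + 2.68861609) = 2.0394.
Margin of error = z* · SE = 2.326 × 2.0394 = 4.7436.
x̄₁ − x̄₂ = 113.4 − 134.0 = -20.6000.
CI: -20.6000 ± 4.7436 = (-25.34, -15.86).

(-25.34, -15.86)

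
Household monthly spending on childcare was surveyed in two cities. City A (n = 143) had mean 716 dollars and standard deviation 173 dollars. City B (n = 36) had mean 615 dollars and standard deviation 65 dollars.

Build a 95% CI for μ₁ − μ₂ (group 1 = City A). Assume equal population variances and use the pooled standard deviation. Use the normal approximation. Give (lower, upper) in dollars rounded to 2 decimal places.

(43.39, 158.61)

s_p = √[((n₁−1)s₁² + (n₂−1)s₂²)/(n₁+n₂−2)] = √[(142·173² + 35·65²)/177] = 157.6271.
SE = 157.6271·√(1/143 + 1/36) = 29.3926.
With z* = 1.960, margin = 1.960 × 29.3926 = 57.6095.
x̄₁ − x̄₂ = 716 − 615 = 101.0000; interval 101.0000 ± 57.6095 = (43.39, 158.61).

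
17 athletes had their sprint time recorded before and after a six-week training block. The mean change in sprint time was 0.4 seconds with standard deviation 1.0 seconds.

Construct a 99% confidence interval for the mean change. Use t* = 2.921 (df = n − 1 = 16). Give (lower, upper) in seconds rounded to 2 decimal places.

Paired design: SE = s_d/√n = 1.0/√17 = 0.2425.
t* = 2.921; margin of error = 2.921 × 0.2425 = 0.7083.
0.4 ± 0.7083 → (-0.31, 1.11).

(-0.31, 1.11)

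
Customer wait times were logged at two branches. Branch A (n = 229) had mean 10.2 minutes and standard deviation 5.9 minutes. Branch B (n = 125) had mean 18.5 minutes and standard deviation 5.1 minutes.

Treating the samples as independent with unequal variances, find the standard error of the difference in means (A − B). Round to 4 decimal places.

0.6001

SE₁ = s₁/√n₁ = 5.9/√229 = 0.3899; SE₂ = 5.1/√125 = 0.4562.
Independent samples, unequal variances: SE_diff = √(SE₁² + SE₂²) = √(0.15202201 + 0.20811844) = 0.6001.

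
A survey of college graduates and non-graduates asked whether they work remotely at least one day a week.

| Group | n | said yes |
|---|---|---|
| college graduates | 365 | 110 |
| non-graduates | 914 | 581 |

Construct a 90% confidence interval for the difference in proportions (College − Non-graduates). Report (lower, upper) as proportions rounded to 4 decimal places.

First, p̂₁ = 110/365 = 0.3014; p̂₂ = 581/914 = 0.6357.
The two standard errors are √(0.3014×0.6986/365) = 0.02402 and √(0.6357×0.3643/914) = 0.01592.
Because the samples are independent, SE_diff = √(0.02402² + 0.01592²) = 0.02882.
Using z* = 1.645 for 90%, ME = 1.645 × 0.02882 = 0.04741.
p̂₁ − p̂₂ = -0.3343; interval -0.3343 ± 0.04741 gives (-0.3817, -0.2869).

(-0.3817, -0.2869)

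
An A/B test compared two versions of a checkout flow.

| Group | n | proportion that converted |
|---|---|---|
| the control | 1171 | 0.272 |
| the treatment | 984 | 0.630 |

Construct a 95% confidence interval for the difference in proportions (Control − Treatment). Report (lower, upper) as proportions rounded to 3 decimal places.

SE₁ = √(p̂₁(1−p̂₁)/n₁) = √(0.2720·0.7280/1171) = 0.01300; SE₂ = √(0.6300·0.3700/984) = 0.01539.
Independent samples: SE of the difference = √(SE₁² + SE₂²) = √(0.000169 + 0.0002368521) = 0.02015.
z* for 95% confidence is 1.960, so the margin of error is 1.960 × 0.02015 = 0.03949.
Point estimate p̂₁ − p̂₂ = 0.2720 − 0.6300 = -0.3580.
-0.3580 ± 0.03949 → (-0.397, -0.319).

(-0.397, -0.319)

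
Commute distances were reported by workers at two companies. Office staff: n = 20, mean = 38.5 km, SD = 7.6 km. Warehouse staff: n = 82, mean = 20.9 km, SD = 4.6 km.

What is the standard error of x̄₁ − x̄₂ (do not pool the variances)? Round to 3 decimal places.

1.774

Standard errors of each mean: 7.6/√20 = 1.6994 and 4.6/√82 = 0.5080.
SE(x̄₁ − x̄₂) = √(1.6994² + 0.5080²) = 1.7737 for independent samples with unequal variances.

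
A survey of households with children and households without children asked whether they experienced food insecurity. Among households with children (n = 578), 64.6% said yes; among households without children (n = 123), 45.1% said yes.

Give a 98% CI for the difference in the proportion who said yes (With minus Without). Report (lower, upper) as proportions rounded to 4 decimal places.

The two standard errors are √(0.6460×0.3540/578) = 0.01989 and √(0.4510×0.5490/123) = 0.04487.
Because the samples are independent, SE_diff = √(0.01989² + 0.04487²) = 0.04908.
Using z* = 2.326 for 98%, ME = 2.326 × 0.04908 = 0.11416.
p̂₁ − p̂₂ = 0.1950; interval 0.1950 ± 0.11416 gives (0.0808, 0.3092).

(0.0808, 0.3092)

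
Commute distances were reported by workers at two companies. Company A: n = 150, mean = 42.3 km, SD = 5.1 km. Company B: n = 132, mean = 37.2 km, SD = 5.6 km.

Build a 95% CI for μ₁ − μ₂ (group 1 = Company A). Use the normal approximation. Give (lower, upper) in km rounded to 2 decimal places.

Standard errors of each mean: 5.1/√150 = 0.4164 and 5.6/√132 = 0.4874.
SE(x̄₁ − x̄₂) = √(0.4164² + 0.4874²) = 0.6411 for independent samples with unequal variances.
With z* = 1.960, the margin is 1.960 × 0.6411 = 1.2566.
x̄₁ − x̄₂ = 42.3 − 37.2 = 5.1000; the interval is 5.1000 ± 1.2566 = (3.84, 6.36).

(3.84, 6.36)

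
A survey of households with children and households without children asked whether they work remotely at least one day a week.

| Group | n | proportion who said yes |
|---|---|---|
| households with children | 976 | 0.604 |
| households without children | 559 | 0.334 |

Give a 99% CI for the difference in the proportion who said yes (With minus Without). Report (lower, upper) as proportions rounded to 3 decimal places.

(0.205, 0.335)

Each SE is √(p̂(1−p̂)/n): √(0.6040·0.3960/976) = 0.01565 and √(0.3340·0.6660/559) = 0.01995.
SE(p̂₁ − p̂₂) = √(SE₁² + SE₂²) = √(0.0002449225 + 0.0003980025) = 0.02536, since the two samples are independent.
At 99% confidence z* = 2.576; margin = 2.576 × 0.02536 = 0.06533.
The difference is 0.6040 − 0.3340 = 0.2700, so the interval is 0.2700 ± 0.06533 = (0.205, 0.335).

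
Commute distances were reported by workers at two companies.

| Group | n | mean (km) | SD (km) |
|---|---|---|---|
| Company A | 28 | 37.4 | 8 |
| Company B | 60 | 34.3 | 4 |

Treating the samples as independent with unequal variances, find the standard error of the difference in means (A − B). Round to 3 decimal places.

1.598

SE₁ = s₁/√n₁ = 8/√28 = 1.5119; SE₂ = 4/√60 = 0.5164.
Independent samples, unequal variances: SE_diff = √(SE₁² + SE₂²) = √(2.28584161 + 0.26666896) = 1.5977.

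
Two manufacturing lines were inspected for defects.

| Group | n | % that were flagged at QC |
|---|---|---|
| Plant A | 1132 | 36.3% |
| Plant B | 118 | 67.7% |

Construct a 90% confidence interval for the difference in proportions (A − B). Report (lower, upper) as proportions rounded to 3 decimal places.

SE₁ = √(p̂₁(1−p̂₁)/n₁) = √(0.3630·0.6370/1132) = 0.01429; SE₂ = √(0.6770·0.3230/118) = 0.04305.
Independent samples: SE of the difference = √(SE₁² + SE₂²) = √(0.0002042041 + 0.0018533025) = 0.04536.
z* for 90% confidence is 1.645, so the margin of error is 1.645 × 0.04536 = 0.07462.
Point estimate p̂₁ − p̂₂ = 0.3630 − 0.6770 = -0.3140.
-0.3140 ± 0.07462 → (-0.389, -0.239).

(-0.389, -0.239)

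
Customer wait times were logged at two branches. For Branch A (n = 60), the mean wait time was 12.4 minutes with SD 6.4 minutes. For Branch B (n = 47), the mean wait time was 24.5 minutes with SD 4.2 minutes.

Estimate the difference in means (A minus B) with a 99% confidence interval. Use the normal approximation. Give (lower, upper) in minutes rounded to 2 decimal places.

(-14.75, -9.45)

Per-group SEs: s₁/√n₁ = 6.4/√60 = 0.8262, s₂/√n₂ = 4.2/√47 = 0.6126.
Unpooled SE of the difference: √(0.68260644 + 0.37527876) = 1.0285.
Margin of error = z* · SE = 2.576 × 1.0285 = 2.6494.
x̄₁ − x̄₂ = 12.4 − 24.5 = -12.1000.
CI: -12.1000 ± 2.6494 = (-14.75, -9.45).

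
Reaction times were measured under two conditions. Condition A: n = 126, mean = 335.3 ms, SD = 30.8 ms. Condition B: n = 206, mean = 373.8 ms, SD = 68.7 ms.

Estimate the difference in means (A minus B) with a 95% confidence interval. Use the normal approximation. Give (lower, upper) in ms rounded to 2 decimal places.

(-49.31, -27.69)

SE₁ = s₁/√n₁ = 30.8/√126 = 2.7439; SE₂ = 68.7/√206 = 4.7866.
Independent samples, unequal variances: SE_diff = √(SE₁² + SE₂²) = √(7.52898721 + 22.91153956) = 5.5173.
z* = 1.960, so margin of error = 1.960 × 5.5173 = 10.8139.
Difference in means = 335.3 − 373.8 = -38.5000.
-38.5000 ± 10.8139 → (-49.31, -27.69).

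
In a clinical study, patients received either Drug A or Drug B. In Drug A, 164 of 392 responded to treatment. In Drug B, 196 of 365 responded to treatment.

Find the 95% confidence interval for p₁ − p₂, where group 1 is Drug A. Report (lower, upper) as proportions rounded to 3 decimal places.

p̂₁ = 164/392 = 0.4184 and p̂₂ = 196/365 = 0.5370.
SE₁ = √(p̂₁(1−p̂₁)/n₁) = √(0.4184·0.5816/392) = 0.02492; SE₂ = √(0.5370·0.4630/365) = 0.02610.
Independent samples: SE of the difference = √(SE₁² + SE₂²) = √(0.0006210064 + 0.00068121) = 0.03609.
z* for 95% confidence is 1.960, so the margin of error is 1.960 × 0.03609 = 0.07074.
Point estimate p̂₁ − p̂₂ = 0.4184 − 0.5370 = -0.1186.
-0.1186 ± 0.07074 → (-0.189, -0.048).

(-0.189, -0.048)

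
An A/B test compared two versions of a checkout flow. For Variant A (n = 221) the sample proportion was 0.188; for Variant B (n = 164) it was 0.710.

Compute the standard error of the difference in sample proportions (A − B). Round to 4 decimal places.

The two standard errors are √(0.1880×0.8120/221) = 0.02628 and √(0.7100×0.2900/164) = 0.03543.
Because the samples are independent, SE_diff = √(0.02628² + 0.03543²) = 0.04411.

0.0441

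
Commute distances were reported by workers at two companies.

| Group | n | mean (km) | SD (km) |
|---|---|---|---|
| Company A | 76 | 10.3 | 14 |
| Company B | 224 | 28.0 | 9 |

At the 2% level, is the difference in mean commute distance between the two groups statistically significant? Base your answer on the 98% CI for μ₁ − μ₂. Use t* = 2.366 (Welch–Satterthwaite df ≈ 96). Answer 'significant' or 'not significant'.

Standard errors of each mean: 14/√76 = 1.6059 and 9/√224 = 0.6013.
SE(x̄₁ − x̄₂) = √(1.6059² + 0.6013²) = 1.7148 for independent samples with unequal variances.
With t* = 2.366, the margin is 2.366 × 1.7148 = 4.0572.
x̄₁ − x̄₂ = 10.3 − 28.0 = -17.7000; the interval is -17.7000 ± 4.0572 = (-21.7572, -13.6428).
The interval (-21.7572, -13.6428) does not contain 0, so the difference is significant.

significant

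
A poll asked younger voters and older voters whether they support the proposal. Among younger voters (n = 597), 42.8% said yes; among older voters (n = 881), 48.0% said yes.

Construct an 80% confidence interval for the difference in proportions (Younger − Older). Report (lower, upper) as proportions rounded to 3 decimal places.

The two standard errors are √(0.4280×0.5720/597) = 0.02025 and √(0.4800×0.5200/881) = 0.01683.
Because the samples are independent, SE_diff = √(0.02025² + 0.01683²) = 0.02633.
Using z* = 1.282 for 80%, ME = 1.282 × 0.02633 = 0.03376.
p̂₁ − p̂₂ = -0.0520; interval -0.0520 ± 0.03376 gives (-0.086, -0.018).

(-0.086, -0.018)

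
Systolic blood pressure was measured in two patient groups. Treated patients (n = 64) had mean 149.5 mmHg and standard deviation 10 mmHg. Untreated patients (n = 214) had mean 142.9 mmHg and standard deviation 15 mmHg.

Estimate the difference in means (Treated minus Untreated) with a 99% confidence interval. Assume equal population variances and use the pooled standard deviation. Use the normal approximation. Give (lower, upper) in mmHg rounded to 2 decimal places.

(1.46, 11.74)

Pooled variance s_p² = [63·10² + 213·15²] / (64+214−2) = 196.4674, so s_p = 14.0167.
SE_diff = s_p·√(1/n₁ + 1/n₂) = 14.0167·√(1/64 + 1/214) = 1.9970.
z* = 2.576; margin = 2.576 × 1.9970 = 5.1443.
Difference = 149.5 − 142.9 = 6.6000.
6.6000 ± 5.1443 → (1.46, 11.74).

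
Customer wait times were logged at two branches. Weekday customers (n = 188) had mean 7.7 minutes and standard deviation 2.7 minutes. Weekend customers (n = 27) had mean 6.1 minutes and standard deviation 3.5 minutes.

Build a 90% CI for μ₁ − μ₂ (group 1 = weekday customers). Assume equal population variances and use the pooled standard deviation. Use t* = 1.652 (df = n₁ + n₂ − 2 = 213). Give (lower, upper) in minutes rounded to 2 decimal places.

(0.64, 2.56)

s_p = √[((n₁−1)s₁² + (n₂−1)s₂²)/(n₁+n₂−2)] = √[(187·2.7² + 26·3.5²)/213] = 2.8099.
SE = 2.8099·√(1/188 + 1/27) = 0.5783.
With t* = 1.652, margin = 1.652 × 0.5783 = 0.9554.
x̄₁ − x̄₂ = 7.7 − 6.1 = 1.6000; interval 1.6000 ± 0.9554 = (0.64, 2.56).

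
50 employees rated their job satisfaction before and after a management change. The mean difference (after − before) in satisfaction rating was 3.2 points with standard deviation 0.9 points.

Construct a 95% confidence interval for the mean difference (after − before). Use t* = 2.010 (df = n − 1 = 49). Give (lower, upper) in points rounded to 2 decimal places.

Paired design: SE = s_d/√n = 0.9/√50 = 0.1273.
t* = 2.010; margin of error = 2.010 × 0.1273 = 0.2559.
3.2 ± 0.2559 → (2.94, 3.46).

(2.94, 3.46)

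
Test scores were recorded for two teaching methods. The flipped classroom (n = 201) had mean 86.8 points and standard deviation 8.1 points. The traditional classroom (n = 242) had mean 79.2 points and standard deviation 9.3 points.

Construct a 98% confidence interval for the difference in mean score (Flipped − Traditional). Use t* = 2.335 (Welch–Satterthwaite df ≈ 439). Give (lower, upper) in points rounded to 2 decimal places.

Standard errors of each mean: 8.1/√201 = 0.5713 and 9.3/√242 = 0.5978.
SE(x̄₁ − x̄₂) = √(0.5713² + 0.5978²) = 0.8269 for independent samples with unequal variances.
With t* = 2.335, the margin is 2.335 × 0.8269 = 1.9308.
x̄₁ − x̄₂ = 86.8 − 79.2 = 7.6000; the interval is 7.6000 ± 1.9308 = (5.67, 9.53).

(5.67, 9.53)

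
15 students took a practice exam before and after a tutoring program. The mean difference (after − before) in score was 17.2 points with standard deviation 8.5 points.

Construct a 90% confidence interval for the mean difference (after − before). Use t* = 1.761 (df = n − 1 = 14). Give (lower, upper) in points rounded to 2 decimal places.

Paired design: SE = s_d/√n = 8.5/√15 = 2.1947.
t* = 1.761; margin of error = 1.761 × 2.1947 = 3.8649.
17.2 ± 3.8649 → (13.34, 21.06).

(13.34, 21.06)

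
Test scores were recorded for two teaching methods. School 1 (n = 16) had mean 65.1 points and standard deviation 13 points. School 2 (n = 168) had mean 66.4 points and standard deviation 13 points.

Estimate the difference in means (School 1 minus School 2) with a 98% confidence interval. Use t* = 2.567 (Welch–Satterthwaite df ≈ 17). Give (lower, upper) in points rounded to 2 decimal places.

Standard errors of each mean: 13/√16 = 3.2500 and 13/√168 = 1.0030.
SE(x̄₁ − x̄₂) = √(3.2500² + 1.0030²) = 3.4013 for independent samples with unequal variances.
With t* = 2.567, the margin is 2.567 × 3.4013 = 8.7311.
x̄₁ − x̄₂ = 65.1 − 66.4 = -1.3000; the interval is -1.3000 ± 8.7311 = (-10.03, 7.43).

(-10.03, 7.43)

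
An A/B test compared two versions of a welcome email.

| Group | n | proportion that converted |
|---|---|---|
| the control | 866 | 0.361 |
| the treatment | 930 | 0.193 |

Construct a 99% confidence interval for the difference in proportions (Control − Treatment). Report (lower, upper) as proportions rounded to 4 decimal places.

(0.1143, 0.2217)

SE₁ = √(p̂₁(1−p̂₁)/n₁) = √(0.3610·0.6390/866) = 0.01632; SE₂ = √(0.1930·0.8070/930) = 0.01294.
Independent samples: SE of the difference = √(SE₁² + SE₂²) = √(0.0002663424 + 0.0001674436) = 0.02083.
z* for 99% confidence is 2.576, so the margin of error is 2.576 × 0.02083 = 0.05366.
Point estimate p̂₁ − p̂₂ = 0.3610 − 0.1930 = 0.1680.
0.1680 ± 0.05366 → (0.1143, 0.2217).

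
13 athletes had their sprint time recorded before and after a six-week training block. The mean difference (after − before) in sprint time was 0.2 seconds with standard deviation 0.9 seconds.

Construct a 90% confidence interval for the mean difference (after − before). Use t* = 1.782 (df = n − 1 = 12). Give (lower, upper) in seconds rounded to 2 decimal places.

This is a matched-pairs design, so SE = s_d/√n = 0.9/√13 = 0.2496.
Margin = 1.782 × 0.2496 = 0.4448; the interval is 0.2 ± 0.4448 = (-0.24, 0.64).

(-0.24, 0.64)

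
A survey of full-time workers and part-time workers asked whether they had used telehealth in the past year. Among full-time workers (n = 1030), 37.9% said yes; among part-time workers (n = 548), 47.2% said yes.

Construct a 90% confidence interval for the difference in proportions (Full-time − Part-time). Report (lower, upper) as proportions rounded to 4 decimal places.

(-0.1360, -0.0500)

The two standard errors are √(0.3790×0.6210/1030) = 0.01512 and √(0.4720×0.5280/548) = 0.02133.
Because the samples are independent, SE_diff = √(0.01512² + 0.02133²) = 0.02615.
Using z* = 1.645 for 90%, ME = 1.645 × 0.02615 = 0.04302.
p̂₁ − p̂₂ = -0.0930; interval -0.0930 ± 0.04302 gives (-0.1360, -0.0500).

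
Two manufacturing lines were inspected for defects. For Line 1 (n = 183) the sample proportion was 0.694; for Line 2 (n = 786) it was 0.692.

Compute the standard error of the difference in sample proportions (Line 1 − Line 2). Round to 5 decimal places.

0.03784

SE₁ = √(p̂₁(1−p̂₁)/n₁) = √(0.6940·0.3060/183) = 0.03407; SE₂ = √(0.6920·0.3080/786) = 0.01647.
Independent samples: SE of the difference = √(SE₁² + SE₂²) = √(0.0011607649 + 0.0002712609) = 0.03784.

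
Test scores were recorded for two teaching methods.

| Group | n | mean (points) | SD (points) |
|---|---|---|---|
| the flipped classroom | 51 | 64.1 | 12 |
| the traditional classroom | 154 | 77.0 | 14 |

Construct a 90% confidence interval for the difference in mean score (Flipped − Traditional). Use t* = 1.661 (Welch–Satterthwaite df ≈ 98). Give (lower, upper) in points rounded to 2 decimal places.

SE₁ = s₁/√n₁ = 12/√51 = 1.6803; SE₂ = 14/√154 = 1.1282.
Independent samples, unequal variances: SE_diff = √(SE₁² + SE₂²) = √(2.82340809 + 1.27283524) = 2.0239.
t* = 1.661, so margin of error = 1.661 × 2.0239 = 3.3617.
Difference in means = 64.1 − 77.0 = -12.9000.
-12.9000 ± 3.3617 → (-16.26, -9.54).

(-16.26, -9.54)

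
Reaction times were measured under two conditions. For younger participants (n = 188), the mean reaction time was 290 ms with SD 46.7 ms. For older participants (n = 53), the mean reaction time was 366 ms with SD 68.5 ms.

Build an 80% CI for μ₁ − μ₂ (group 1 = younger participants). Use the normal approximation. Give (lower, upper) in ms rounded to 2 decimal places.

Per-group SEs: s₁/√n₁ = 46.7/√188 = 3.4059, s₂/√n₂ = 68.5/√53 = 9.4092.
Unpooled SE of the difference: √(11.60015481 + 88.53304464) = 10.0067.
Margin of error = z* · SE = 1.282 × 10.0067 = 12.8286.
x̄₁ − x̄₂ = 290 − 366 = -76.0000.
CI: -76.0000 ± 12.8286 = (-88.83, -63.17).

(-88.83, -63.17)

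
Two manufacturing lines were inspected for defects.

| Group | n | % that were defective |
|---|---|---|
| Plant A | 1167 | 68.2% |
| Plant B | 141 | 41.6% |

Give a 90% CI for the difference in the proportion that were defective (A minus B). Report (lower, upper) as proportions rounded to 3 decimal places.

(0.194, 0.338)

The two standard errors are √(0.6820×0.3180/1167) = 0.01363 and √(0.4160×0.5840/141) = 0.04151.
Because the samples are independent, SE_diff = √(0.01363² + 0.04151²) = 0.04369.
Using z* = 1.645 for 90%, ME = 1.645 × 0.04369 = 0.07187.
p̂₁ − p̂₂ = 0.2660; interval 0.2660 ± 0.07187 gives (0.194, 0.338).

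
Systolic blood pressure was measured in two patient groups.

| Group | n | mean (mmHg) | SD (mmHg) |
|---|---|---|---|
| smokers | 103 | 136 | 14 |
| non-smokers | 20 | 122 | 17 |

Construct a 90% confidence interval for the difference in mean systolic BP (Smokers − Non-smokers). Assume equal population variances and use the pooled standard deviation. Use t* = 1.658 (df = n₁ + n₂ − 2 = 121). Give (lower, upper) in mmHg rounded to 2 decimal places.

(8.12, 19.88)

Pooled variance s_p² = [102·14² + 19·17²] / (103+20−2) = 210.6033, so s_p = 14.5122.
SE_diff = s_p·√(1/n₁ + 1/n₂) = 14.5122·√(1/103 + 1/20) = 3.5461.
t* = 1.658; margin = 1.658 × 3.5461 = 5.8794.
Difference = 136 − 122 = 14.0000.
14.0000 ± 5.8794 → (8.12, 19.88).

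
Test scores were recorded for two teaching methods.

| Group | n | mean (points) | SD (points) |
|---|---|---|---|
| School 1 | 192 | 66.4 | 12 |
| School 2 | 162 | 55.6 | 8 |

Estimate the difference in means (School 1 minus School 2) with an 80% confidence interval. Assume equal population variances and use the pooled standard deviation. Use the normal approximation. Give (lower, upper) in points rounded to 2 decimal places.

Pooled variance s_p² = [191·12² + 161·8²] / (192+162−2) = 107.4091, so s_p = 10.3638.
SE_diff = s_p·√(1/n₁ + 1/n₂) = 10.3638·√(1/192 + 1/162) = 1.1056.
z* = 1.282; margin = 1.282 × 1.1056 = 1.4174.
Difference = 66.4 − 55.6 = 10.8000.
10.8000 ± 1.4174 → (9.38, 12.22).

(9.38, 12.22)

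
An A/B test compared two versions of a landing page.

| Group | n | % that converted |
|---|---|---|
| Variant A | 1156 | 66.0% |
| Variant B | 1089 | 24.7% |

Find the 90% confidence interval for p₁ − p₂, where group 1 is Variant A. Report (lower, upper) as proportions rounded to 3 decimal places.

(0.382, 0.444)

SE₁ = √(p̂₁(1−p̂₁)/n₁) = √(0.6600·0.3400/1156) = 0.01393; SE₂ = √(0.2470·0.7530/1089) = 0.01307.
Independent samples: SE of the difference = √(SE₁² + SE₂²) = √(0.0001940449 + 0.0001708249) = 0.01910.
z* for 90% confidence is 1.645, so the margin of error is 1.645 × 0.01910 = 0.03142.
Point estimate p̂₁ − p̂₂ = 0.6600 − 0.2470 = 0.4130.
0.4130 ± 0.03142 → (0.382, 0.444).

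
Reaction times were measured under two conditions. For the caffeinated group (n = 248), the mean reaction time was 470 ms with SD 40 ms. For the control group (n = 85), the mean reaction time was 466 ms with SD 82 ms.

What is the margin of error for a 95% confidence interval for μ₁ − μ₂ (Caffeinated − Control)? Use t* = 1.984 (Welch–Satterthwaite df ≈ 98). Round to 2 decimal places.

Per-group SEs: s₁/√n₁ = 40/√248 = 2.5400, s₂/√n₂ = 82/√85 = 8.8941.
Unpooled SE of the difference: √(6.4516 + 79.10501481) = 9.2497.
Margin of error = t* · SE = 1.984 × 9.2497 = 18.3514.

18.35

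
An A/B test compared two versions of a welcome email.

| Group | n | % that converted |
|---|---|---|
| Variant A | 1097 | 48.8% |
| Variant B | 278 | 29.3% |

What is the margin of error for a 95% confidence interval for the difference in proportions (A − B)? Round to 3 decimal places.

0.061

The two standard errors are √(0.4880×0.5120/1097) = 0.01509 and √(0.2930×0.7070/278) = 0.02730.
Because the samples are independent, SE_diff = √(0.01509² + 0.02730²) = 0.03119.
Using z* = 1.960 for 95%, ME = 1.960 × 0.03119 = 0.06113.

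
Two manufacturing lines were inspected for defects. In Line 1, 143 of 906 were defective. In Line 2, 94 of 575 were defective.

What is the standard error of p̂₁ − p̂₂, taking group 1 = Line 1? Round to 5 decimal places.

0.01961

First, p̂₁ = 143/906 = 0.1578; p̂₂ = 94/575 = 0.1635.
The two standard errors are √(0.1578×0.8422/906) = 0.01211 and √(0.1635×0.8365/575) = 0.01542.
Because the samples are independent, SE_diff = √(0.01211² + 0.01542²) = 0.01961.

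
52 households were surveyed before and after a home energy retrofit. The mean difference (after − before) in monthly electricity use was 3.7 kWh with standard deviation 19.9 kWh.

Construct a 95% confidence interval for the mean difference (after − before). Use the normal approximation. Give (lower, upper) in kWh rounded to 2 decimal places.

(-1.71, 9.11)

This is a matched-pairs design, so SE = s_d/√n = 19.9/√52 = 2.7596.
Margin = 1.960 × 2.7596 = 5.4088; the interval is 3.7 ± 5.4088 = (-1.71, 9.11).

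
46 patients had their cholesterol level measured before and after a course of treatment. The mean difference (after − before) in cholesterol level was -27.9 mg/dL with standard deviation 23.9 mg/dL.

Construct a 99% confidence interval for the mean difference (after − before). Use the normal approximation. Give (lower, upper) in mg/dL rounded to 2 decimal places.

Paired design: SE = s_d/√n = 23.9/√46 = 3.5239.
z* = 2.576; margin of error = 2.576 × 3.5239 = 9.0776.
-27.9 ± 9.0776 → (-36.98, -18.82).

(-36.98, -18.82)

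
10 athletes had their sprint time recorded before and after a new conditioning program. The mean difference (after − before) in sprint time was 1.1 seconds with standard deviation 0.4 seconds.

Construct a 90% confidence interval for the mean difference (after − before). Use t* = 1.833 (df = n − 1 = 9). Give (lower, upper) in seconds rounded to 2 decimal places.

(0.87, 1.33)

Paired design: SE = s_d/√n = 0.4/√10 = 0.1265.
t* = 1.833; margin of error = 1.833 × 0.1265 = 0.2319.
1.1 ± 0.2319 → (0.87, 1.33).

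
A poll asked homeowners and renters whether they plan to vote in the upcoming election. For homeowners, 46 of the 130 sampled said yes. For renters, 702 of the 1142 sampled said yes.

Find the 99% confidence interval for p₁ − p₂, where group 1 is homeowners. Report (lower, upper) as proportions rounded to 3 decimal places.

(-0.375, -0.147)

p̂₁ = 46/130 = 0.3538 and p̂₂ = 702/1142 = 0.6147.
SE₁ = √(p̂₁(1−p̂₁)/n₁) = √(0.3538·0.6462/130) = 0.04194; SE₂ = √(0.6147·0.3853/1142) = 0.01440.
Independent samples: SE of the difference = √(SE₁² + SE₂²) = √(0.0017589636 + 0.00020736) = 0.04434.
z* for 99% confidence is 2.576, so the margin of error is 2.576 × 0.04434 = 0.11422.
Point estimate p̂₁ − p̂₂ = 0.3538 − 0.6147 = -0.2609.
-0.2609 ± 0.11422 → (-0.375, -0.147).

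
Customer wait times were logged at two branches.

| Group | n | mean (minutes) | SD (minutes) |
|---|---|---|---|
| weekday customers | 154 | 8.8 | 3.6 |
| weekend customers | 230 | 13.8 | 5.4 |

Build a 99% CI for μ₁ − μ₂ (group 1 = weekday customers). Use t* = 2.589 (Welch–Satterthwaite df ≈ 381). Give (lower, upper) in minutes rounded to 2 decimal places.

Per-group SEs: s₁/√n₁ = 3.6/√154 = 0.2901, s₂/√n₂ = 5.4/√230 = 0.3561.
Unpooled SE of the difference: √(0.08415801 + 0.12680721) = 0.4593.
Margin of error = t* · SE = 2.589 × 0.4593 = 1.1891.
x̄₁ − x̄₂ = 8.8 − 13.8 = -5.0000.
CI: -5.0000 ± 1.1891 = (-6.19, -3.81).

(-6.19, -3.81)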